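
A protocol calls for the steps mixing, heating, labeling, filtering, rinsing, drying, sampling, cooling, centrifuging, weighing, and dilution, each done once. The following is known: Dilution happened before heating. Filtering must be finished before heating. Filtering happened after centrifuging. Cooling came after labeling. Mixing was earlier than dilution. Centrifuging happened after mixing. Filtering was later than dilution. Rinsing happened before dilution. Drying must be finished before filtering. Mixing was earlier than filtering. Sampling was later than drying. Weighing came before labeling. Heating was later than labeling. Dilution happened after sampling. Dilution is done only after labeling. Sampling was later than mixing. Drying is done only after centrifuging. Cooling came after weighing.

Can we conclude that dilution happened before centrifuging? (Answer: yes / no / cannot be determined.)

Tracing the constraints gives centrifuging → drying → sampling → dilution, so centrifuging must come before dilution.
That means dilution cannot be before centrifuging.

no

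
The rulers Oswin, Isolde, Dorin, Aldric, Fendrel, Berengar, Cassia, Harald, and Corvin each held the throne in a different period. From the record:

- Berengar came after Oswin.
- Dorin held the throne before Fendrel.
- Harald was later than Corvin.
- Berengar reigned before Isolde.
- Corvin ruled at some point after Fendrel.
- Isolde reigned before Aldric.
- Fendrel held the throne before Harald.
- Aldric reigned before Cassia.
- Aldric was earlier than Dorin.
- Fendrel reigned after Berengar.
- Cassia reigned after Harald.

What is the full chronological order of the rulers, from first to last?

Oswin, Berengar, Isolde, Aldric, Dorin, Fendrel, Corvin, Harald, Cassia

The constraints fix every adjacent pair, so only one ordering works:
Oswin → Berengar → Isolde → Aldric → Dorin → Fendrel → Corvin → Harald → Cassia.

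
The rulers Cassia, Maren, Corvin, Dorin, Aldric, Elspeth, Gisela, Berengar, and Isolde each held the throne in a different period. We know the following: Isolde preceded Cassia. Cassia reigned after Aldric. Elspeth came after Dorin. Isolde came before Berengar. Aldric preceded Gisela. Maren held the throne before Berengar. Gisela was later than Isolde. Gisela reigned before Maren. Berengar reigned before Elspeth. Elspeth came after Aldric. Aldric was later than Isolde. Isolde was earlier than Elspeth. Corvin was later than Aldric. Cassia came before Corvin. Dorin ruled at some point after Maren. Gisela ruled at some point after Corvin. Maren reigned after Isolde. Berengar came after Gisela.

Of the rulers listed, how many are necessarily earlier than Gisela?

Directly stated before Gisela: Aldric, Corvin, and Isolde.
Cassia reaches Gisela via Cassia → Corvin → Gisela.
No chain forces Dorin (or any of the others) ahead of Gisela.
That's Aldric, Cassia, Corvin, and Isolde — 4 in all.

4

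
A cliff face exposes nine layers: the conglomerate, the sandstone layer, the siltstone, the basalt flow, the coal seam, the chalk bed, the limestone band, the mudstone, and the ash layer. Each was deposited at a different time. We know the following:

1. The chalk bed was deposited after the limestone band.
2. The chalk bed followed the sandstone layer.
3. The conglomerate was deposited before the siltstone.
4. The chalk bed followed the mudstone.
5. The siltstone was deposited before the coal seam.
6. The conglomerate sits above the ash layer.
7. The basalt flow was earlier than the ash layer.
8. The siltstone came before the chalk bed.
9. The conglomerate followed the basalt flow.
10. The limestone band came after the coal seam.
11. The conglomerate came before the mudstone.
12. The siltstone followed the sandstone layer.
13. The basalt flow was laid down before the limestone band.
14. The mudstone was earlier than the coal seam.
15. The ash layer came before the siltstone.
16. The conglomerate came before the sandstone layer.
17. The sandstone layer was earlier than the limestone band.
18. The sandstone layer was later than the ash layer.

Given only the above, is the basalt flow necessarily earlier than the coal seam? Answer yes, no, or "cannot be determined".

Chain the constraints: the basalt flow → the ash layer → the siltstone → the coal seam. Each link is directly stated, so the basalt flow comes before the coal seam.

yes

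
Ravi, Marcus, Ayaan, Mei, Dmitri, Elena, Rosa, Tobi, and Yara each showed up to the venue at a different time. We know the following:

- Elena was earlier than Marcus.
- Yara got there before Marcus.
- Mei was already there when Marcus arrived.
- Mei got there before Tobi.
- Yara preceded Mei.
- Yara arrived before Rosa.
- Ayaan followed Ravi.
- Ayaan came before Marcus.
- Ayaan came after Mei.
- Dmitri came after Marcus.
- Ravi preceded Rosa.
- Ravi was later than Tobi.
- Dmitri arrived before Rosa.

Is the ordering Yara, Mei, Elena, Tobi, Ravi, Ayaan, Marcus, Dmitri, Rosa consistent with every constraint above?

Check each stated constraint against the proposed order — e.g. Yara is ahead of Marcus; Yara is ahead of Rosa. Every pair is in the required order; nothing is violated.

yes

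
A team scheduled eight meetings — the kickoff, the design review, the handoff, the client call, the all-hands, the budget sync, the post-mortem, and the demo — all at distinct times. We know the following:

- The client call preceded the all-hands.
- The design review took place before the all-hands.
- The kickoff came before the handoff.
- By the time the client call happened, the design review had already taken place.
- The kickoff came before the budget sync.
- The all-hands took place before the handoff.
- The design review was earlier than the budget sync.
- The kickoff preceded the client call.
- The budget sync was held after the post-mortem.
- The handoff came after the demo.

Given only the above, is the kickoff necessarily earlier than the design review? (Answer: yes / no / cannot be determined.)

cannot be determined

No chain of stated constraints runs from the kickoff to the design review, and none runs from the design review to the kickoff either.
So the relative order of the kickoff and the design review is not fixed by the given facts.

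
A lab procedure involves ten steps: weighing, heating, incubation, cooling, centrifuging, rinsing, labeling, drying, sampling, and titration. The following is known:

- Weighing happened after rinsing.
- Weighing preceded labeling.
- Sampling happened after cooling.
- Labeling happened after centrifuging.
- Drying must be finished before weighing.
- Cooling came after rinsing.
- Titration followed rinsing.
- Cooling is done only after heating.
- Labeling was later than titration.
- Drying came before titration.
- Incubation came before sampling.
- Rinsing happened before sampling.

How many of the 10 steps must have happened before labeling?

Directly stated before labeling: centrifuging, titration, and weighing.
Drying reaches labeling via drying → weighing → labeling.
Rinsing reaches labeling via rinsing → weighing → labeling.
No chain forces sampling (or any of the others) ahead of labeling.
That's centrifuging, drying, rinsing, titration, and weighing — 5 in all.

5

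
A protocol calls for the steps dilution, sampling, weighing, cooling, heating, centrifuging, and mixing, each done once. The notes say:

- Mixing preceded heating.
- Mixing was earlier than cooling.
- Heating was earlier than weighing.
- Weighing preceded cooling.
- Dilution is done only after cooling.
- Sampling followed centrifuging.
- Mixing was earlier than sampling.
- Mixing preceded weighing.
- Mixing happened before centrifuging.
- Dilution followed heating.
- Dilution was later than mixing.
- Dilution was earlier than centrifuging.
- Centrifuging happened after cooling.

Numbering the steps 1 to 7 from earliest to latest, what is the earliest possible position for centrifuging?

6

Cooling, dilution, heating, mixing, and weighing must all come before centrifuging — 5 forced predecessors.
Nothing else is forced ahead of centrifuging, so its earliest slot is position 5 + 1 = 6.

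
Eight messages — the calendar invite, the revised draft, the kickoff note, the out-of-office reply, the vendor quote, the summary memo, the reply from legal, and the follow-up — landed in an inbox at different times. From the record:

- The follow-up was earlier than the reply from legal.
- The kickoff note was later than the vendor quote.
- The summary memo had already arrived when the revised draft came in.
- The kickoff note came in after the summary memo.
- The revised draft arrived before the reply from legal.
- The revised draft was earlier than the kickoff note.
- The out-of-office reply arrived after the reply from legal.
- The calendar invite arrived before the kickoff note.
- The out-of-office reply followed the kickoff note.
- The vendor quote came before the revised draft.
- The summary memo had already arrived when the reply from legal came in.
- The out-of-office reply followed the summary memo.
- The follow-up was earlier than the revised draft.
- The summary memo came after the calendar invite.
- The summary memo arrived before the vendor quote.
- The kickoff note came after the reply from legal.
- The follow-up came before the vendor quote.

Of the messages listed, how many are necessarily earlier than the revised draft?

Directly stated before the revised draft: the follow-up, the summary memo, and the vendor quote.
The calendar invite reaches the revised draft via the calendar invite → the summary memo → the revised draft.
That's the calendar invite, the follow-up, the summary memo, and the vendor quote — 4 in all.

4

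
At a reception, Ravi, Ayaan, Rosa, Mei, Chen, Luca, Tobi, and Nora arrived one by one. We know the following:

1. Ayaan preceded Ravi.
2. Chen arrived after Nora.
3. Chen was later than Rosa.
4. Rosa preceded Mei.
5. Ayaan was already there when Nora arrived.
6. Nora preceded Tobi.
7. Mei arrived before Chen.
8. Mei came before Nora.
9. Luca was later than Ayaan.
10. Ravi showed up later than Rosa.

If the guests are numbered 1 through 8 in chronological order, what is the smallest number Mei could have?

Rosa must come before Mei — 1 forced predecessor.
Nothing else is forced ahead of Mei, so their earliest slot is position 1 + 1 = 2.

2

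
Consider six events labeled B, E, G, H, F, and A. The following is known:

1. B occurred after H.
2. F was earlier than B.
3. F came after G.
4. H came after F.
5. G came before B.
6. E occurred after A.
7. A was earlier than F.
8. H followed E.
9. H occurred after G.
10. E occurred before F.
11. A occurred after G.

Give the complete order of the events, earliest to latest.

The constraints fix every adjacent pair, so only one ordering works:
G → A → E → F → H → B.

G, A, E, F, H, B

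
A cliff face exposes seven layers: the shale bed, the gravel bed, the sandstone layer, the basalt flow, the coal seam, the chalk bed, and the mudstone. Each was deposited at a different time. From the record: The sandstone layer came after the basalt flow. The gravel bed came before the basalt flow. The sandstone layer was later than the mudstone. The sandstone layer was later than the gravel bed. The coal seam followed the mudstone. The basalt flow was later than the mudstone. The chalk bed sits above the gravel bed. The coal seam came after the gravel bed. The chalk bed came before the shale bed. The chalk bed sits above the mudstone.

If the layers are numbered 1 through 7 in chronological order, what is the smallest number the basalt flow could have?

3

The gravel bed and the mudstone must both come before the basalt flow — 2 forced predecessors.
Nothing else is forced ahead of the basalt flow, so its earliest slot is position 2 + 1 = 3.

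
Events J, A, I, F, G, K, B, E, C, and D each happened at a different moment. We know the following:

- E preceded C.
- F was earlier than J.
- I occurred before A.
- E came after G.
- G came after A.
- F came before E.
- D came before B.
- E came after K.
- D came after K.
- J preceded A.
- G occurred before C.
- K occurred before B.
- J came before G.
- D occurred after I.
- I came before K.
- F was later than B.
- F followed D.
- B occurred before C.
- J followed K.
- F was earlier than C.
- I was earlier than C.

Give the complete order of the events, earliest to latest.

The constraints fix every adjacent pair, so only one ordering works:
I → K → D → B → F → J → A → G → E → C.

I, K, D, B, F, J, A, G, E, C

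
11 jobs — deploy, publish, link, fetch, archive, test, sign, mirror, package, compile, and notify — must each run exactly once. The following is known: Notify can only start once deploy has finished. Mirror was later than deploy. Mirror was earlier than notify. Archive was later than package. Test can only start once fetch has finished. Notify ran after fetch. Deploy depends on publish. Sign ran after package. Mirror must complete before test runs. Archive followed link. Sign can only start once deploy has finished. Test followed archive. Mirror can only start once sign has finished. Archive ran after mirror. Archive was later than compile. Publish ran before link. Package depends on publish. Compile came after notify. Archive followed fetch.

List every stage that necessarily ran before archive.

Directly stated before archive: compile, fetch, link, mirror, and package.
Deploy reaches archive via deploy → mirror → archive.
Notify reaches archive via notify → compile → archive.
Publish reaches archive via publish → package → archive.
Likewise sign reaches archive by chaining the stated constraints.
No chain forces test ahead of archive.

compile, deploy, fetch, link, mirror, notify, package, publish, sign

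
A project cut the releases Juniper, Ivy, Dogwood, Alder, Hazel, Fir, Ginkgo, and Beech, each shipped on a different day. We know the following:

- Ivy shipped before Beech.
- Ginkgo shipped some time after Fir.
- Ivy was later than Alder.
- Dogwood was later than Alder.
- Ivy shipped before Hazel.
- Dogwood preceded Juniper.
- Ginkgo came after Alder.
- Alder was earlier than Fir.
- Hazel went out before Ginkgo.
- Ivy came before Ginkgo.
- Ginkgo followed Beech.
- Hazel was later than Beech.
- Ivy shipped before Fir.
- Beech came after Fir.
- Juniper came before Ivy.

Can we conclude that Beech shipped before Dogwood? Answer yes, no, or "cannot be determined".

no

Tracing the constraints gives Dogwood → Juniper → Ivy → Beech, so Dogwood must come before Beech.
That means Beech cannot be before Dogwood.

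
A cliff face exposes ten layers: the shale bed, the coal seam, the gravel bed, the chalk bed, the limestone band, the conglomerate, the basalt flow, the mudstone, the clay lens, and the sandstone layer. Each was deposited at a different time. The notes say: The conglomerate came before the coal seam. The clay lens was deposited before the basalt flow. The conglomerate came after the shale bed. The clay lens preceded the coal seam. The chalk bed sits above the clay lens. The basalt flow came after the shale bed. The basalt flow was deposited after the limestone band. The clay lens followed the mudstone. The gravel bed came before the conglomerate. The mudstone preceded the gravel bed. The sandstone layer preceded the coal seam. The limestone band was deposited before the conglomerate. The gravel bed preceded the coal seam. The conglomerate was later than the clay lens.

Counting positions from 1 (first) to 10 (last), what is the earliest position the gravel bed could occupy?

2

The mudstone must come before the gravel bed — 1 forced predecessor.
Nothing else is forced ahead of the gravel bed, so its earliest slot is position 1 + 1 = 2.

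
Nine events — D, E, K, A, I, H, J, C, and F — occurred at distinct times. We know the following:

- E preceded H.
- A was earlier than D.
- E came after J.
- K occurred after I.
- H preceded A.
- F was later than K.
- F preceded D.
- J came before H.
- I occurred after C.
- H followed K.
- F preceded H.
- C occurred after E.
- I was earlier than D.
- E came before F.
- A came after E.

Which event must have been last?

Every other event has a chain of constraints placing it before D, so D is last.

D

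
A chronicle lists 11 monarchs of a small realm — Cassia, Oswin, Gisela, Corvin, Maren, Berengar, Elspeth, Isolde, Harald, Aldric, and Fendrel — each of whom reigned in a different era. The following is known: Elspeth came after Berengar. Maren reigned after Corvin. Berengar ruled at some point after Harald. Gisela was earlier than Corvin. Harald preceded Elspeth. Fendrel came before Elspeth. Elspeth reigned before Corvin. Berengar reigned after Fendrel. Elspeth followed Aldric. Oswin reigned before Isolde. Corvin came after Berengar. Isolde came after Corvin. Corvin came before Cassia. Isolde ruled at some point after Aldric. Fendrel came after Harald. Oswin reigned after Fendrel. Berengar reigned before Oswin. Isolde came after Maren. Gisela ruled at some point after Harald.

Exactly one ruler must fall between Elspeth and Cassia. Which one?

Tracing the constraints gives Elspeth → Corvin → Cassia, so Corvin sits after Elspeth and before Cassia.
No other ruler is forced both after Elspeth and before Cassia.

Corvin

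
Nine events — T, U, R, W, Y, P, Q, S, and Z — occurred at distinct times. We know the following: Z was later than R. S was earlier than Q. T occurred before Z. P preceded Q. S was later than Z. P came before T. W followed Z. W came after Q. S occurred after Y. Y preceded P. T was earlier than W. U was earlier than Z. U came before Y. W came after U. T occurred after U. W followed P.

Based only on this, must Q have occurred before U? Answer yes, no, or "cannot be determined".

no

Tracing the constraints gives U → Y → S → Q, so U must come before Q.
That means Q cannot be before U.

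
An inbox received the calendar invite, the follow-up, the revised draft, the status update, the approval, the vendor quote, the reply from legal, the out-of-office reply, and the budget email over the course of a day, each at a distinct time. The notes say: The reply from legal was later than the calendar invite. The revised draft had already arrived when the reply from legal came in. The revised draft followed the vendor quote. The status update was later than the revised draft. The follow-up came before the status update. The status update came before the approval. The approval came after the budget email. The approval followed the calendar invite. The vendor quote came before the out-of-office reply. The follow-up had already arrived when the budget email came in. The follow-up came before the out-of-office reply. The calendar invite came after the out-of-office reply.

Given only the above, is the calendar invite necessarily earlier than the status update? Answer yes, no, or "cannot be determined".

cannot be determined

No chain of stated constraints runs from the calendar invite to the status update, and none runs from the status update to the calendar invite either.
So the relative order of the calendar invite and the status update is not fixed by the given facts.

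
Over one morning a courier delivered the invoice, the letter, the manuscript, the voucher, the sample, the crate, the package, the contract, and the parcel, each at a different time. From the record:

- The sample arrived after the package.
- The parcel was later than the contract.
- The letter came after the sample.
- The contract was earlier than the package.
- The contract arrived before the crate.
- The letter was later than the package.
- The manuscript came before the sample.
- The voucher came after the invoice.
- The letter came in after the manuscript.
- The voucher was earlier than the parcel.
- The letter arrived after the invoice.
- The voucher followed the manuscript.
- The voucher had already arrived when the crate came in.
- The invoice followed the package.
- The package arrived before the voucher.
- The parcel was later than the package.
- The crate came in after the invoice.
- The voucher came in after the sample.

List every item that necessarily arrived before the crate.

the contract, the invoice, the manuscript, the package, the sample, the voucher

Directly stated before the crate: the contract, the invoice, and the voucher.
The manuscript reaches the crate via the manuscript → the voucher → the crate.
The package reaches the crate via the package → the voucher → the crate.
The sample reaches the crate via the sample → the voucher → the crate.
No chain forces the letter (or any of the others) ahead of the crate.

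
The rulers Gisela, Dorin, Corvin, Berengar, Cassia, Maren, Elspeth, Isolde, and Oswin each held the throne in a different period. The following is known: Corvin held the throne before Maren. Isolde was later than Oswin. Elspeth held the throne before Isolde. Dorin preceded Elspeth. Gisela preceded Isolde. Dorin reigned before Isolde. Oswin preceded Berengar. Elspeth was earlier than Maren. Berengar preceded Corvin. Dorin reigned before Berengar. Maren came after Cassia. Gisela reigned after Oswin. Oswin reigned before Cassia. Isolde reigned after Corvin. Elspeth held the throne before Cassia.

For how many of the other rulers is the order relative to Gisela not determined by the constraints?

6

Forced before Gisela: Oswin; forced after Gisela: Isolde.
That leaves Berengar, Cassia, Corvin, Dorin, Elspeth, and Maren with no forced order relative to Gisela — 6.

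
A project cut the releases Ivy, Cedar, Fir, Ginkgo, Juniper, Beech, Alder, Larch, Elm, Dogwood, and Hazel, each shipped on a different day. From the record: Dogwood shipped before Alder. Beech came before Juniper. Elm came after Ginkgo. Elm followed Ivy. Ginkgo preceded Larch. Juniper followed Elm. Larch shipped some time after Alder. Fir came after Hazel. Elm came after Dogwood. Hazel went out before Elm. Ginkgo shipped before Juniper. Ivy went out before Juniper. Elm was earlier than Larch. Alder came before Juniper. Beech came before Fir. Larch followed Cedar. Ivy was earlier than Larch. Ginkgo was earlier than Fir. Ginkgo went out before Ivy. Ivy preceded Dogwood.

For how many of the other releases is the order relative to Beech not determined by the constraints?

Forced after Beech: Fir and Juniper.
That leaves Alder, Cedar, Dogwood, Elm, Ginkgo, Hazel, Ivy, and Larch with no forced order relative to Beech — 8.

8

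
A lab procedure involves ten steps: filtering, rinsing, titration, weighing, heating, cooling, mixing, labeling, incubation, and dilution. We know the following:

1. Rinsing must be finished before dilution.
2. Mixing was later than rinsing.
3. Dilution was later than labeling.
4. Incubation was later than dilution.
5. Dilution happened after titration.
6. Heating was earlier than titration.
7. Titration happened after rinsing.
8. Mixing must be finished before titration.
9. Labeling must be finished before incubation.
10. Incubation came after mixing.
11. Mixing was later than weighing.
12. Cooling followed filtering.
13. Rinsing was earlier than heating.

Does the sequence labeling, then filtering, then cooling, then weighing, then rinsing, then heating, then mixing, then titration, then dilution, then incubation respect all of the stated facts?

yes

Check each stated constraint against the proposed order — e.g. labeling is ahead of dilution; labeling is ahead of incubation. Every pair is in the required order; nothing is violated.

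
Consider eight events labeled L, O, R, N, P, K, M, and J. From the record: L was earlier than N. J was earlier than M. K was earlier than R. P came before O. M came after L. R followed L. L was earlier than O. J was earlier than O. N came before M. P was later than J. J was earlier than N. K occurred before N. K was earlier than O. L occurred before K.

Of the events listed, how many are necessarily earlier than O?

Directly stated before O: J, K, L, and P.
No chain forces M (or any of the others) ahead of O.
That's J, K, L, and P — 4 in all.

4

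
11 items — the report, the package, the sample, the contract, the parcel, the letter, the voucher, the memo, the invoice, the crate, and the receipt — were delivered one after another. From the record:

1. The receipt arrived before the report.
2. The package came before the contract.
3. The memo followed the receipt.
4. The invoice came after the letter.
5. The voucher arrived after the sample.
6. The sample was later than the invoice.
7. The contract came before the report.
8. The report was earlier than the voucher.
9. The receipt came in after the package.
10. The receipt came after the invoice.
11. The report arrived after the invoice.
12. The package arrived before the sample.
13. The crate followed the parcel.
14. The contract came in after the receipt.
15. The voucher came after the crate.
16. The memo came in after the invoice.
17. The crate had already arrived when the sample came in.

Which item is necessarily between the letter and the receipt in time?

Tracing the constraints gives the letter → the invoice → the receipt, so the invoice sits after the letter and before the receipt.
No other item is forced both after the letter and before the receipt.

the invoice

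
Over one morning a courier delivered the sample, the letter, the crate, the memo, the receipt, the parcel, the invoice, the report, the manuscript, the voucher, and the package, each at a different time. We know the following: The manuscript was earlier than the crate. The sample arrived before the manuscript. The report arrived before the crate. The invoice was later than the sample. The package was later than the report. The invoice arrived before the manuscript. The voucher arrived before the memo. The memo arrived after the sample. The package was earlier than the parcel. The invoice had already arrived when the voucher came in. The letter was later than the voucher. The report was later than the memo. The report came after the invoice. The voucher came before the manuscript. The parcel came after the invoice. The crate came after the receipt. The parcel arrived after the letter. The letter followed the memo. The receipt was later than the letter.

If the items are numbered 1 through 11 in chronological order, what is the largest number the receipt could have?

10

The receipt must come before the crate — 1 item forced after it.
Everything else can be placed before the receipt in some valid order, so the receipt can sit as late as position 11 − 1 = 10.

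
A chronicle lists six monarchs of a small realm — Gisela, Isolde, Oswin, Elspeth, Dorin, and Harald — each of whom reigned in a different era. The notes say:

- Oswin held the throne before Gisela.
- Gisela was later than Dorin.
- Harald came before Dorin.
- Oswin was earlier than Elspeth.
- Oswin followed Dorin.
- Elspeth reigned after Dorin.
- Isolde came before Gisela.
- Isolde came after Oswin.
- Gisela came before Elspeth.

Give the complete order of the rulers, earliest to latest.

The constraints fix every adjacent pair, so only one ordering works:
Harald → Dorin → Oswin → Isolde → Gisela → Elspeth.

Harald, Dorin, Oswin, Isolde, Gisela, Elspeth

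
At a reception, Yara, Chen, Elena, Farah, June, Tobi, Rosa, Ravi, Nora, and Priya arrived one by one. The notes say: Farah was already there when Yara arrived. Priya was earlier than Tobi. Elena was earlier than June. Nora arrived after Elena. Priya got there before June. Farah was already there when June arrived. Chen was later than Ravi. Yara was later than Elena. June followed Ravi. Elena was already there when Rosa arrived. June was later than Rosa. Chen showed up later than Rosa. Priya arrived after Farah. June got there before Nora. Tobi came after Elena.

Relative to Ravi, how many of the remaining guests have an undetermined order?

6

Forced after Ravi: Chen, June, and Nora.
That leaves Elena, Farah, Priya, Rosa, Tobi, and Yara with no forced order relative to Ravi — 6.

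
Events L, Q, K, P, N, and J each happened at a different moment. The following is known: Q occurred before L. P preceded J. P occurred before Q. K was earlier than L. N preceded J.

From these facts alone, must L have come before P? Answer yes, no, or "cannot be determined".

Tracing the constraints gives P → Q → L, so P must come before L.
That means L cannot be before P.

no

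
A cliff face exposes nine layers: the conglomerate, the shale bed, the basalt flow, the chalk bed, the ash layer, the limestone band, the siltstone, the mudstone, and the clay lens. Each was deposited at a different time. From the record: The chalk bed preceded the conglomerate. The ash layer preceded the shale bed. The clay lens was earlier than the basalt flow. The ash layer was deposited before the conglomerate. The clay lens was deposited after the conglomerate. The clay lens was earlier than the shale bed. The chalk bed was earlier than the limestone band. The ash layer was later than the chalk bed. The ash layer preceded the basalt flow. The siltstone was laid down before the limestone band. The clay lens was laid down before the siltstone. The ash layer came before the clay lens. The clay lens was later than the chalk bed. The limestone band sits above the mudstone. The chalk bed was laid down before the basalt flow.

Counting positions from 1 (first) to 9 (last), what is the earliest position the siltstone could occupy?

5

The ash layer, the chalk bed, the clay lens, and the conglomerate must all come before the siltstone — 4 forced predecessors.
Nothing else is forced ahead of the siltstone, so its earliest slot is position 4 + 1 = 5.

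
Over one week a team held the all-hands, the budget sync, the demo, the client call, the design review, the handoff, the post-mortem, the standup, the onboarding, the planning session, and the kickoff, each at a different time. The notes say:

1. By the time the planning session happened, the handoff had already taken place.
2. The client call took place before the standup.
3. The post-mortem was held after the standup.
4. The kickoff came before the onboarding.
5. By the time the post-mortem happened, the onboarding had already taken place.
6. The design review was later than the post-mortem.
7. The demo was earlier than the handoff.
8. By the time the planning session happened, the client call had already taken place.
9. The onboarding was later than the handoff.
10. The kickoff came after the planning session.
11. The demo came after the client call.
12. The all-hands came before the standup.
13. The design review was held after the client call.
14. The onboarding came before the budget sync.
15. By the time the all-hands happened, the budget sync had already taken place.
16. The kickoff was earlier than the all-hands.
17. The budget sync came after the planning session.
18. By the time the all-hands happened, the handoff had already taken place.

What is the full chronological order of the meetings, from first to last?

The constraints fix every adjacent pair, so only one ordering works:
the client call → the demo → the handoff → the planning session → the kickoff → the onboarding → the budget sync → the all-hands → the standup → the post-mortem → the design review.

the client call, the demo, the handoff, the planning session, the kickoff, the onboarding, the budget sync, the all-hands, the standup, the post-mortem, the design review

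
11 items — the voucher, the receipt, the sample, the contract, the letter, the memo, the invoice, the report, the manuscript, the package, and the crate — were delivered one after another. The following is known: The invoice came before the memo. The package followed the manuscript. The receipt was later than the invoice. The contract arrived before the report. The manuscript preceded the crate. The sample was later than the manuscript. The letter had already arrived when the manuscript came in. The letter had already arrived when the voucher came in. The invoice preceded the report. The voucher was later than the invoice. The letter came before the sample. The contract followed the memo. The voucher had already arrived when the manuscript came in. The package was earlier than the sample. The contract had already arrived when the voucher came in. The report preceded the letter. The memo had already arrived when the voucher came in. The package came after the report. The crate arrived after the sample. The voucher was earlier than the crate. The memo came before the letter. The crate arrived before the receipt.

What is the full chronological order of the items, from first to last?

The constraints fix every adjacent pair, so only one ordering works:
the invoice → the memo → the contract → the report → the letter → the voucher → the manuscript → the package → the sample → the crate → the receipt.

the invoice, the memo, the contract, the report, the letter, the voucher, the manuscript, the package, the sample, the crate, the receipt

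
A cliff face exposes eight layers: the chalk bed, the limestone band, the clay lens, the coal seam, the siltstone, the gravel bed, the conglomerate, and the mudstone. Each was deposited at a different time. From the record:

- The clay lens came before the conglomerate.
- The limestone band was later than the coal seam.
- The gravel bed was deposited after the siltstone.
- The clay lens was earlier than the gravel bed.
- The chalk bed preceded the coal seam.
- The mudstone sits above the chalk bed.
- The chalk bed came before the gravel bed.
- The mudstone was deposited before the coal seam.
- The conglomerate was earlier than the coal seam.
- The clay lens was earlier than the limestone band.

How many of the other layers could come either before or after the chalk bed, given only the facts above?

3

Forced after the chalk bed: the coal seam, the gravel bed, the limestone band, and the mudstone.
That leaves the clay lens, the conglomerate, and the siltstone with no forced order relative to the chalk bed — 3.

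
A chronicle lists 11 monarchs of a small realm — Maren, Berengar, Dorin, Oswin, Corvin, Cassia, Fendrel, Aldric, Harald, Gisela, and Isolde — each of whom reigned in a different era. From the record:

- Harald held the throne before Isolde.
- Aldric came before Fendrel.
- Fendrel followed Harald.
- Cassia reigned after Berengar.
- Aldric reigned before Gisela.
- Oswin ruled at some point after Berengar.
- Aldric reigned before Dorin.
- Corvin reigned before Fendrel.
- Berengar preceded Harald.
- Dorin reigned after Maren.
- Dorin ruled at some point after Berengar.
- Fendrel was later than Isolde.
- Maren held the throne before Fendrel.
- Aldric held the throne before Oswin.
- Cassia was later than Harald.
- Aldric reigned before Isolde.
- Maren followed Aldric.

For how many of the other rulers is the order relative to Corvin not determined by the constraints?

9

Forced after Corvin: Fendrel.
That leaves Aldric, Berengar, Cassia, Dorin, Gisela, Harald, Isolde, Maren, and Oswin with no forced order relative to Corvin — 9.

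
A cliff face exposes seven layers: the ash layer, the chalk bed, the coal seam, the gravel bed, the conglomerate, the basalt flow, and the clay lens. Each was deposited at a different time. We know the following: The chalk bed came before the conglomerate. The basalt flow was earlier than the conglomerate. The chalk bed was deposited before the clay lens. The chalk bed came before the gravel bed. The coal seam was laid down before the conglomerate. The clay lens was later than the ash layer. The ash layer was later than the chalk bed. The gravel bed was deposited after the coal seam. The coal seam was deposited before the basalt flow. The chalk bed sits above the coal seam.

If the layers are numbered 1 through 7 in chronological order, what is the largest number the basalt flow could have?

The basalt flow must come before the conglomerate — 1 layer forced after it.
Everything else can be placed before the basalt flow in some valid order, so the basalt flow can sit as late as position 7 − 1 = 6.

6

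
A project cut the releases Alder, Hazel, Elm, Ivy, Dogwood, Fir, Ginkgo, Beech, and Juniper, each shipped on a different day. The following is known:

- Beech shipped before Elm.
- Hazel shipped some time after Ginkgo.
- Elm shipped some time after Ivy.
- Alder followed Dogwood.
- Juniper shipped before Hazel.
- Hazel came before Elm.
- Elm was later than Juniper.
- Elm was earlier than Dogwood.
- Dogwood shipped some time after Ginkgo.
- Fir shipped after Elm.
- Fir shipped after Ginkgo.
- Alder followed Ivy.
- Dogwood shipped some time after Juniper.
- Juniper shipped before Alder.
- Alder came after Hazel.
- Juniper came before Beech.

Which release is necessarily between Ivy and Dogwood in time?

Elm

Tracing the constraints gives Ivy → Elm → Dogwood, so Elm sits after Ivy and before Dogwood.
No other release is forced both after Ivy and before Dogwood.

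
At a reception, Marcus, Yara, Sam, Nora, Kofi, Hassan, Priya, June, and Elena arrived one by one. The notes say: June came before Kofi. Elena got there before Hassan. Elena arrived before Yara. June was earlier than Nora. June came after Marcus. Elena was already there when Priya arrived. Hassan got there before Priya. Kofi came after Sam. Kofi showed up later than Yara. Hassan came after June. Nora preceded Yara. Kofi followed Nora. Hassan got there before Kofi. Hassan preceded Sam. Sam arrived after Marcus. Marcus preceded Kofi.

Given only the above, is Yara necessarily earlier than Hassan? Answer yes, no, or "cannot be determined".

No chain of stated constraints runs from Yara to Hassan, and none runs from Hassan to Yara either.
So the relative order of Yara and Hassan is not fixed by the given facts.

cannot be determined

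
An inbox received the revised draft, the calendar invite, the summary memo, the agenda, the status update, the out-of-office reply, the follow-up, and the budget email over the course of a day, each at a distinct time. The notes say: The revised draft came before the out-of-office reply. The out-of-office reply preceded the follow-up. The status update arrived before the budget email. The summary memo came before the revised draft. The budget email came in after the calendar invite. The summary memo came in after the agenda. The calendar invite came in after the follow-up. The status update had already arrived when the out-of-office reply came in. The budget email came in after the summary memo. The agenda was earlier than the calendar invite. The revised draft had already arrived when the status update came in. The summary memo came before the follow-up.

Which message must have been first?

the agenda

The agenda has a chain of constraints placing it before every other message, so the agenda must be first.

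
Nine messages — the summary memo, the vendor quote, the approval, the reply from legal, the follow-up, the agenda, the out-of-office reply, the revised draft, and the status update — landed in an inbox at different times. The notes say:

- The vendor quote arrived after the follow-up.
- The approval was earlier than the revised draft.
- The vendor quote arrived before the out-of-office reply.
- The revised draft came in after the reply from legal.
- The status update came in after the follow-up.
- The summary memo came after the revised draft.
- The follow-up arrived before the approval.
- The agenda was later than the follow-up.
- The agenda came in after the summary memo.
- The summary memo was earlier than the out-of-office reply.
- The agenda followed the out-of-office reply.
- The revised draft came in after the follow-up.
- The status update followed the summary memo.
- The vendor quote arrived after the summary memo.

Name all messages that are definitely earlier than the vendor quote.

Directly stated before the vendor quote: the follow-up and the summary memo.
The approval reaches the vendor quote via the approval → the revised draft → the summary memo → the vendor quote.
The reply from legal reaches the vendor quote via the reply from legal → the revised draft → the summary memo → the vendor quote.
The revised draft reaches the vendor quote via the revised draft → the summary memo → the vendor quote.
No chain forces the out-of-office reply (or any of the others) ahead of the vendor quote.

the approval, the follow-up, the reply from legal, the revised draft, the summary memo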